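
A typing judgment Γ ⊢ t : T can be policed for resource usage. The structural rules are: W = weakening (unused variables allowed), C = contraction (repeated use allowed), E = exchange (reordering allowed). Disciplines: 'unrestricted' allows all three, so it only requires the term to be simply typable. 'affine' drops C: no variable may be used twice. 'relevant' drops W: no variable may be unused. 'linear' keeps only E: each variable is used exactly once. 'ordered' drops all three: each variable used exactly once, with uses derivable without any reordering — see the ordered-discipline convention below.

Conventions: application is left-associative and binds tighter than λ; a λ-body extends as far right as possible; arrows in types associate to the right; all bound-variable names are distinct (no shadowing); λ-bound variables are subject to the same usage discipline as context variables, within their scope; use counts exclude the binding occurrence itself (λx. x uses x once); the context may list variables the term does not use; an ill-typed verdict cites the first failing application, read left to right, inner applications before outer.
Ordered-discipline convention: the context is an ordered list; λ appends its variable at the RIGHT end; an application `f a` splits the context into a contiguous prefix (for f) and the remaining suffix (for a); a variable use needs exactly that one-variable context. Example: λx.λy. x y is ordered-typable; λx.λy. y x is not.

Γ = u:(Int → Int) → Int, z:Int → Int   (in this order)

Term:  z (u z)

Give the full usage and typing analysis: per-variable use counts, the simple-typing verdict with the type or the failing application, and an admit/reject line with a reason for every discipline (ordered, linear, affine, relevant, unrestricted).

use counts: u=1; z=2
use order (left to right): z, u, z
typing: well-typed at Int
ordered: ✗ — z ×2 used more than once (contraction)
linear: ✗ — z ×2 used more than once (contraction)
affine: ✗ — z ×2 used more than once (contraction)
relevant: ✓ — at least one use each (u, z)
unrestricted: ✓ — type-checks (Int) and nothing is barred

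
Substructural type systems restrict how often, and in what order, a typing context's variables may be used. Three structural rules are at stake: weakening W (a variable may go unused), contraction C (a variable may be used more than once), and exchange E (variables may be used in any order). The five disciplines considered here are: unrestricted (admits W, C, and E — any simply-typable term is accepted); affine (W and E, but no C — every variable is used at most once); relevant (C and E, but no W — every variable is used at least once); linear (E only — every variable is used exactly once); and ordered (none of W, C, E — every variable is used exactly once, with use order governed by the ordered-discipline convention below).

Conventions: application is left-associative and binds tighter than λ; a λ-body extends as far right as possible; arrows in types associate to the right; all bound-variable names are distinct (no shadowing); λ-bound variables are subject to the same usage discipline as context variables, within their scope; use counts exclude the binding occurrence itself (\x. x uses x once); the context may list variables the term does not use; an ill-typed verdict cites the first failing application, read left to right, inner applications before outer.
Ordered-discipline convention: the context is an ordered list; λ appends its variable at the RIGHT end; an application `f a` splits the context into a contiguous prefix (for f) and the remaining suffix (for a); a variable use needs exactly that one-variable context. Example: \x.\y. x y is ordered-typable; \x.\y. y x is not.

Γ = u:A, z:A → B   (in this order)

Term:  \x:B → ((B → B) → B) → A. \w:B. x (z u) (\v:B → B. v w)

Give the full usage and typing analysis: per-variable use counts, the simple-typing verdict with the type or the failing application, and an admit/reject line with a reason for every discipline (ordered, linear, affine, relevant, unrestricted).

use counts: u ×1, z ×1, x [bound] ×1, w [bound] ×1, v [bound] ×1
use order (left to right): x, z, u, v, w
typing: ✓ — (B → ((B → B) → B) → A) → B → A
ordered: ✗ — use order x, z, u, v, w needs exchange
linear: ✓ — single use per variable (u, z, x, w, v)
affine: ✓ — none of u, z, x, w, v used more than once
relevant: ✓ — at least one use each (u, z, x, w, v)
unrestricted: ✓ — well-typed at (B → ((B → B) → B) → A) → B → A; no restrictions here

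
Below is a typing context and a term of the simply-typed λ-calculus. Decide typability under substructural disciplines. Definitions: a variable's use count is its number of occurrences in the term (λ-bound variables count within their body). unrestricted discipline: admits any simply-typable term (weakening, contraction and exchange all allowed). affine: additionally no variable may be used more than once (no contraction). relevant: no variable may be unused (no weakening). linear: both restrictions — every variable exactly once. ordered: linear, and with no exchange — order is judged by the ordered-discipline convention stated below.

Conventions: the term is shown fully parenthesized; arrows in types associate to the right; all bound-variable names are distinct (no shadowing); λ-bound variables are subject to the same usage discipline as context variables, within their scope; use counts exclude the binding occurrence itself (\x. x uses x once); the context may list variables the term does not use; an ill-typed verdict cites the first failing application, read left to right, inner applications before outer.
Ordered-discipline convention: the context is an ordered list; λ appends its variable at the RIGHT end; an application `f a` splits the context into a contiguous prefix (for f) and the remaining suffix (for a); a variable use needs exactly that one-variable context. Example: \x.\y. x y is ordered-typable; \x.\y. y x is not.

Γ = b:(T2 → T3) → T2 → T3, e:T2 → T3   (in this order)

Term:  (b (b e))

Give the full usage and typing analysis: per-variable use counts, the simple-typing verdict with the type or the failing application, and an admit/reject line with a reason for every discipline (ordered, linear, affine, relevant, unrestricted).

counts: b: 2; e: 1
order of uses: b, b, e
typing: ✓ — T2 → T3
ordered: ✗, repeated use of b ×2
linear: ✗, repeated use of b ×2
affine: ✗, repeated use of b ×2
relevant: ✓, none of b, e goes unused
unrestricted: ✓, well-typed at T2 → T3; no restrictions here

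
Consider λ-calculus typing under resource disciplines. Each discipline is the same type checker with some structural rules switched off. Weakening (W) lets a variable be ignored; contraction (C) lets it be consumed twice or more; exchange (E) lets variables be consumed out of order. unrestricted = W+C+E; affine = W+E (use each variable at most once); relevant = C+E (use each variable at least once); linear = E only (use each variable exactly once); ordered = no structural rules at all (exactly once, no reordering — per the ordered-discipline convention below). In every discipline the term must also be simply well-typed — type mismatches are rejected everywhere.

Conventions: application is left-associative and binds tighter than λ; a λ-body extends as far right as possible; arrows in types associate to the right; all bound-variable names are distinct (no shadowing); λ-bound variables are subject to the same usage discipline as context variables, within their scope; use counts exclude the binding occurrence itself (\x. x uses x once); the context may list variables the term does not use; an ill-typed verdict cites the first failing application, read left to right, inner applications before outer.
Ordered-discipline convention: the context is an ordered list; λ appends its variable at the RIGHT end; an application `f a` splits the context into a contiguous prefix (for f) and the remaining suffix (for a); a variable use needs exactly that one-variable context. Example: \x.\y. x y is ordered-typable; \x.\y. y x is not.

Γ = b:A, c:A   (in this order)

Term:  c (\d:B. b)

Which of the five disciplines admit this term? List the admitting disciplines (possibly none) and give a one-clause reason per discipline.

accepted by: none
variable uses: b ×1, c ×1, d (λ-bound) ×0
use order (left to right): c, b
typing: ill-typed: non-arrow in function slot: A
ordered ✗ (fails simple typing)
linear ✗ (a type mismatch blocks all five)
affine ✗ (the type mismatch rejects it)
relevant ✗ (not simply typable)
unrestricted ✗ (fails simple typing)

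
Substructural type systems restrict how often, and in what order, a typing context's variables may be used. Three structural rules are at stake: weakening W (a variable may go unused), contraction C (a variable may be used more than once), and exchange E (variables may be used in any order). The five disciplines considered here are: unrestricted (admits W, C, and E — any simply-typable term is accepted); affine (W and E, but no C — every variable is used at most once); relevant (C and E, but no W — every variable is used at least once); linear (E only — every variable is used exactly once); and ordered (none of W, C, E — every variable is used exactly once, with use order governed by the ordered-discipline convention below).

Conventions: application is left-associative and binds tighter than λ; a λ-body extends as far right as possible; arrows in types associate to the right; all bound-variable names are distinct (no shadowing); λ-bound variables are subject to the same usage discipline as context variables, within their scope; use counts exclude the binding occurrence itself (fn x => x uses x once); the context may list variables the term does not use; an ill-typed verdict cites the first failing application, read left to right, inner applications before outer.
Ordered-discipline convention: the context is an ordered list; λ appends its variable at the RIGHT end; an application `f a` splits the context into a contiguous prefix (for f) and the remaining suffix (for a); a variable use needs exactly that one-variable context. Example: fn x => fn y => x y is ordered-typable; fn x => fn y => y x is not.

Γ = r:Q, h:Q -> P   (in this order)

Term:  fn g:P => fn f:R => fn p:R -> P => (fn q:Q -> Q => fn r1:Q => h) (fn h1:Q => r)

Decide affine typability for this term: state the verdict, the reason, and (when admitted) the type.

yes — at most one use each (r, h, g, f, p, q, r1, h1); term : P -> R -> (R -> P) -> Q -> Q -> P
use counts: r=1; h=1; g (bound)=0; f (bound)=0; p (bound)=0; q (bound)=0; r1 (bound)=0; h1 (bound)=0
uses in reading order: h, r
typing: ✓ — P -> R -> (R -> P) -> Q -> Q -> P
per-discipline verdicts: ordered ✗, linear ✗, affine ✓, relevant ✗, unrestricted ✓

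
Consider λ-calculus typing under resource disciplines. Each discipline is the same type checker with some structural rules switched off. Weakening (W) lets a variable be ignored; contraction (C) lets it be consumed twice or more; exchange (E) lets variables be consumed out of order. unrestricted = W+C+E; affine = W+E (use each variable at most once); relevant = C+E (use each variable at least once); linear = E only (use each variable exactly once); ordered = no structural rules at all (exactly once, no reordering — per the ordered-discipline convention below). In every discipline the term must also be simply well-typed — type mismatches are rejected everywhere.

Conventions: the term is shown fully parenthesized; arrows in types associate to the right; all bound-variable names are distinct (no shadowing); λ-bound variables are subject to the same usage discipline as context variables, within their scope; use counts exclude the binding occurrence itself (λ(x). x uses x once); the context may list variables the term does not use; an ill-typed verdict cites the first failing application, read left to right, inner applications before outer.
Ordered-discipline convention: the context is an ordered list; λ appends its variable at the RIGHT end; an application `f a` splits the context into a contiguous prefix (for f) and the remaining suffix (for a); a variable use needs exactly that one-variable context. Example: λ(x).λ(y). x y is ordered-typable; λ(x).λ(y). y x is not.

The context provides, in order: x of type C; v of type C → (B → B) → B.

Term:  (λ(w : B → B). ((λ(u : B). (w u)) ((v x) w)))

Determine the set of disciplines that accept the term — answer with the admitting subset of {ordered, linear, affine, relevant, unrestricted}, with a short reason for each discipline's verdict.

admitted in: relevant, unrestricted
use counts: x: 1×; v: 1×; w (λ-bound): 2×; u (λ-bound): 1×
order of uses: w, u, v, x, w
typing: well-typed at (B → B) → B
ordered: ✗ — w ×2 used more than once (contraction)
linear: ✗ — w ×2 used more than once (contraction)
affine: ✗ — w ×2 used more than once (contraction)
relevant: ✓ — at least one use each (x, v, w, u)
unrestricted: ✓ — simply typable at (B → B) → B; W, C, E all held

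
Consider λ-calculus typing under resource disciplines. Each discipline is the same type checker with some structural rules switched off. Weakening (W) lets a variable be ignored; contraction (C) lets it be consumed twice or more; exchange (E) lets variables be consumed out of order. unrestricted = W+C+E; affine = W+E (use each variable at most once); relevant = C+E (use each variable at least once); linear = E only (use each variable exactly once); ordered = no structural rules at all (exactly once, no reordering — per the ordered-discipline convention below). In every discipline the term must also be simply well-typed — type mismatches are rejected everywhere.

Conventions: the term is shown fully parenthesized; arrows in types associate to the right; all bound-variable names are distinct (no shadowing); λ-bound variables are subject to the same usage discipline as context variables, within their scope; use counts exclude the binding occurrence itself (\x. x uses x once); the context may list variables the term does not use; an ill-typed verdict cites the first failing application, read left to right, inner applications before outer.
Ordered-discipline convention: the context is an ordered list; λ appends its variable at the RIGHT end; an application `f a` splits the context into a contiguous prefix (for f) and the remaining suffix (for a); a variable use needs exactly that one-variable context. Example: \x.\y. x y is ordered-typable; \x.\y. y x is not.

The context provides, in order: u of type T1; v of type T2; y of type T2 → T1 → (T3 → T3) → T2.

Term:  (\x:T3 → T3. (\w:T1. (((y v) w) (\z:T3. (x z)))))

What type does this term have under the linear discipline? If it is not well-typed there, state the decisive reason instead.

not well-typed under linear — needs weakening: u unused
counts: u=0; v=1; y=1; x (bound)=1; w (bound)=1; z (bound)=1
uses in reading order: y, v, w, x, z
typing: the term checks, with type (T3 → T3) → T1 → T2
all disciplines: ordered ✗, linear ✗, affine ✓, relevant ✗, unrestricted ✓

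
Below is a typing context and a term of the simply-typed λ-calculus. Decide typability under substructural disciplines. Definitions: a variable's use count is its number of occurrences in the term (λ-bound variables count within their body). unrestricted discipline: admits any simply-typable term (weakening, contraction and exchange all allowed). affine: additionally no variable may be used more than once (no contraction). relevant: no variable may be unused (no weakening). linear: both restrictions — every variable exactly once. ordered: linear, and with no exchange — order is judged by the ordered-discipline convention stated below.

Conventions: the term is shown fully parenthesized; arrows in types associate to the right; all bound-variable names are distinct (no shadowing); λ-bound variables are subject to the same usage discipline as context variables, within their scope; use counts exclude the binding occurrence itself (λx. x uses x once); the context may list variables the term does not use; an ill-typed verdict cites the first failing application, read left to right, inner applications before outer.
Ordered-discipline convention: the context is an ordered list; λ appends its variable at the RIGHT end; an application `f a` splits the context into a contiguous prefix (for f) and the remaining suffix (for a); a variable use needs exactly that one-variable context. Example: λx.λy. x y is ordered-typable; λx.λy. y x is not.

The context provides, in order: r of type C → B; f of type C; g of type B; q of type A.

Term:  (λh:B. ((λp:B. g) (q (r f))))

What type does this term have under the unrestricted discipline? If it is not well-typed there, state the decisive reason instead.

not well-typed under unrestricted — the type mismatch rejects it
counts: r ×1, f ×1, g ×1, q ×1, h (bound) ×0, p (bound) ×0
uses in reading order: g, q, r, f
typing: ill-typed: non-function type A applied to an argument
all disciplines: ordered ✗ · linear ✗ · affine ✗ · relevant ✗ · unrestricted ✗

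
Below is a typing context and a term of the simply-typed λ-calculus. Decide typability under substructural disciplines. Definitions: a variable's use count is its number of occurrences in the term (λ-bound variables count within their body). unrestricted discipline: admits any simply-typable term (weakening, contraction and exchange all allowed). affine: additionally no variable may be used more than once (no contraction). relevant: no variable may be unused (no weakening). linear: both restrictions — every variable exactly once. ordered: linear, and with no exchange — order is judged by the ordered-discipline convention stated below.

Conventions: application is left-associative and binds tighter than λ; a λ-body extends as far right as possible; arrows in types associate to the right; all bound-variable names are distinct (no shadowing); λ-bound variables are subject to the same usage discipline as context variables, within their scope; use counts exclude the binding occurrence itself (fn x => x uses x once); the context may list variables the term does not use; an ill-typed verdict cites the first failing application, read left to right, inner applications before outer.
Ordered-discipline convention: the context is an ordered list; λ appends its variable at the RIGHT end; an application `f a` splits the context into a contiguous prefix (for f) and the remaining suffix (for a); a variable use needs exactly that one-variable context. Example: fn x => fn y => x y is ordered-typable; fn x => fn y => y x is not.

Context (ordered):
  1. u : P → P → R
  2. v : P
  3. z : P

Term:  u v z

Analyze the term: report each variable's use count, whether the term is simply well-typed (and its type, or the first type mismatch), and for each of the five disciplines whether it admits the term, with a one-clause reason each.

variable uses: u ×1; v ×1; z ×1
left-to-right use order: u, v, z
typing: well-typed — term : R
ordered: ✓, u, v, z: once each, no exchange needed
linear: ✓, single use per variable (u, v, z)
affine: ✓, u, v, z: no repeats, contraction unneeded
relevant: ✓, none of u, v, z goes unused
unrestricted: ✓, typability at R is all that's needed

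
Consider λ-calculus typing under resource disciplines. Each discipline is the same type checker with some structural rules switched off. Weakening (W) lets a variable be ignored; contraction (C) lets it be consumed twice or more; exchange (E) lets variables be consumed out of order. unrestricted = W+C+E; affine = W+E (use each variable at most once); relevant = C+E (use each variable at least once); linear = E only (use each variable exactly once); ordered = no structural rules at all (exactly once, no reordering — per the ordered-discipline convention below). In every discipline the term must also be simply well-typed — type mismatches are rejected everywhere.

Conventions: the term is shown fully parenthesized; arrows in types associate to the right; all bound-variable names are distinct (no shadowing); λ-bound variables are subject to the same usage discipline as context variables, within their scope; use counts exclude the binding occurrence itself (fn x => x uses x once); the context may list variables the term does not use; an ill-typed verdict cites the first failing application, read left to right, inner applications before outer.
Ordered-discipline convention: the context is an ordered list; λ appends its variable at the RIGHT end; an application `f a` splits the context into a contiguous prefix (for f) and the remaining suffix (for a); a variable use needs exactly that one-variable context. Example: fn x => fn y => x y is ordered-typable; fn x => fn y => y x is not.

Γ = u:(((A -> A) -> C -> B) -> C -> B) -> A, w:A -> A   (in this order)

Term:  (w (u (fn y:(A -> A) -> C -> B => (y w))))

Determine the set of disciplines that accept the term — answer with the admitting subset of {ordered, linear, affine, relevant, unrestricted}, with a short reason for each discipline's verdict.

accepted by: relevant, unrestricted
variable uses: u: 1; w: 2; y (λ-bound): 1
left-to-right use order: w, u, y, w
typing: well-typed at A
ordered: ✗, uses contraction: w ×2
linear: ✗, uses contraction: w ×2
affine: ✗, uses contraction: w ×2
relevant: ✓, every one of u, w, y appears
unrestricted: ✓, typability at A is all that's needed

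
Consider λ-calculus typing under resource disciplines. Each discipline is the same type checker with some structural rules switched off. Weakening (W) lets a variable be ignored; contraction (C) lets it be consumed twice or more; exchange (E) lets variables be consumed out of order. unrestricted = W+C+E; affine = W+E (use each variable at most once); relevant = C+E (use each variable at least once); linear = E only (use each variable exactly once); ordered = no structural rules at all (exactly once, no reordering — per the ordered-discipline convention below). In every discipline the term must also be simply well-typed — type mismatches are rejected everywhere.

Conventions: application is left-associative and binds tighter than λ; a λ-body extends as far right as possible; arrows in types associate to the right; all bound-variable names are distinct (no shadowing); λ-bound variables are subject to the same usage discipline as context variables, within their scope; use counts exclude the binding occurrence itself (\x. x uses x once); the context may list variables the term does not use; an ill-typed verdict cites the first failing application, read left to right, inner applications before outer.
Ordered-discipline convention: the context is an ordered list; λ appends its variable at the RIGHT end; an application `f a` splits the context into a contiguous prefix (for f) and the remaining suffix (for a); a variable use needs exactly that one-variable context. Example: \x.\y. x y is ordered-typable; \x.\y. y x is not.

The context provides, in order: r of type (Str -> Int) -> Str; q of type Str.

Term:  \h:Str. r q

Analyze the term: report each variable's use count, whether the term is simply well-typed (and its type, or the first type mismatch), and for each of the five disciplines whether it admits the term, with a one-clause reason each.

use counts: r=1; q=1; h (bound)=0
uses in reading order: r, q
typing: ill-typed: a function awaiting Str -> Int gets Str
ordered: ✗ — the type mismatch rejects it
linear: ✗ — not simply typable
affine: ✗ — fails simple typing
relevant: ✗ — a type mismatch blocks all five
unrestricted: ✗ — the type mismatch rejects it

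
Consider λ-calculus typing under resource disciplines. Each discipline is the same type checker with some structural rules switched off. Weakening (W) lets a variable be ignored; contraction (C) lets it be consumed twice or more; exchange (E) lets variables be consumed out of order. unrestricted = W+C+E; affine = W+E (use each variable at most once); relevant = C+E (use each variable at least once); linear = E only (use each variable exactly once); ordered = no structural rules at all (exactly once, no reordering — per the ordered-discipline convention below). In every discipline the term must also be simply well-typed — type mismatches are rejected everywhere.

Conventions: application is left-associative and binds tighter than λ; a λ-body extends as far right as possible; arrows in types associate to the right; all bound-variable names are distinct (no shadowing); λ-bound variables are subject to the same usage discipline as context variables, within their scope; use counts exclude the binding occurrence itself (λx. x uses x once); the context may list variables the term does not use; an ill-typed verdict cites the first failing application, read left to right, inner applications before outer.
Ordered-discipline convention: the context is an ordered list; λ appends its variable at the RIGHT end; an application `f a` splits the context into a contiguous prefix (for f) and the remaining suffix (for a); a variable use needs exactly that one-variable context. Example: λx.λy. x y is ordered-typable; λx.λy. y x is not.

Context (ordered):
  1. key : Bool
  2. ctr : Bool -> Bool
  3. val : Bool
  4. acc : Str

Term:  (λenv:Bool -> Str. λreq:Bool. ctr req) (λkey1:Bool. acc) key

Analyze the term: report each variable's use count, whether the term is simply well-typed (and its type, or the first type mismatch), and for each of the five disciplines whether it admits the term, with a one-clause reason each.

usage: key: 1×, ctr: 1×, val: 0×, acc: 1×, env (bound): 0×, req (bound): 1×, key1 (bound): 0×
use order (left to right): ctr, req, acc, key
typing: ✓ — Bool
ordered ✗ (unused: val, env, key1 — weakening required)
linear ✗ (unused: val, env, key1 — weakening required)
affine ✓ (none of key, ctr, val, acc, env, req, key1 used more than once)
relevant ✗ (unused: val, env, key1 — weakening required)
unrestricted ✓ (simply typable at Bool; W, C, E all held)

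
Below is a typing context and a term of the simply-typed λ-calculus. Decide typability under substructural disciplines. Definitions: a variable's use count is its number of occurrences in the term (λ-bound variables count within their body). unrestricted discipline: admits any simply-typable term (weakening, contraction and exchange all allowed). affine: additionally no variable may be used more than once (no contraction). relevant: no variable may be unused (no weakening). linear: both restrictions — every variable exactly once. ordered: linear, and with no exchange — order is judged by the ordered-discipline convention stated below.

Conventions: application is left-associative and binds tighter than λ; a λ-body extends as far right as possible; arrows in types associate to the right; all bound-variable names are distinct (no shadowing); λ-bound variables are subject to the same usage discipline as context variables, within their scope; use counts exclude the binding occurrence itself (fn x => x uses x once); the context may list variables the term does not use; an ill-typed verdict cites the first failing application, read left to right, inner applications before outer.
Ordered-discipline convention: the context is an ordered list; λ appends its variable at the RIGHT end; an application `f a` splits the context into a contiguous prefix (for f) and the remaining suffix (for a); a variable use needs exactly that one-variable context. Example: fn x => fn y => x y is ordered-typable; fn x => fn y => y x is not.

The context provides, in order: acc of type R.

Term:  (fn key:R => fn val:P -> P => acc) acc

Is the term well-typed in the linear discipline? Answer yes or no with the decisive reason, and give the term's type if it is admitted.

no — acc ×2 used more than once (contraction); key, val never used (weakening)
variable uses: acc ×2, key (λ-bound) ×0, val (λ-bound) ×0
order of uses: acc, acc
typing: well-typed — term : (P -> P) -> R
summary: ordered ✗ | linear ✗ | affine ✗ | relevant ✗ | unrestricted ✓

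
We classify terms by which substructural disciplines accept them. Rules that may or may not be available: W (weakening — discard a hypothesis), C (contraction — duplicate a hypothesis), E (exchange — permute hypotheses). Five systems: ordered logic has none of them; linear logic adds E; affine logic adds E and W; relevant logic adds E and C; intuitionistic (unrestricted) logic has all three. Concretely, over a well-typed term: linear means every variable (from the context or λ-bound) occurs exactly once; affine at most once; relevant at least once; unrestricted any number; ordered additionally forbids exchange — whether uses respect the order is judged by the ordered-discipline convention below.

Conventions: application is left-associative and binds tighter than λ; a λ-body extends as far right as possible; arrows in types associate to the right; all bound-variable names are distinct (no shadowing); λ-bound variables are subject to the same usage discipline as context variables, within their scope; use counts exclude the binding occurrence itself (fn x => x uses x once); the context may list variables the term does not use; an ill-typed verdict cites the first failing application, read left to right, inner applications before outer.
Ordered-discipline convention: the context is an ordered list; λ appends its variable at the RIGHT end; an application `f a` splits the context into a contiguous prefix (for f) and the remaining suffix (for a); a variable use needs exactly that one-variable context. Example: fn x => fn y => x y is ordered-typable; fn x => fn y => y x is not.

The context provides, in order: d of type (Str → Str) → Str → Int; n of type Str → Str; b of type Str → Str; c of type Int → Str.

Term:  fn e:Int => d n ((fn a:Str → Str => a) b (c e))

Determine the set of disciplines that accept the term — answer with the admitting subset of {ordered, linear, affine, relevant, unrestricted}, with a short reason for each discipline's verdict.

admitting disciplines: ordered, linear, affine, relevant, unrestricted
use counts: d ×1; n ×1; b ×1; c ×1; e (λ-bound) ×1; a (λ-bound) ×1
order of uses: d, n, a, b, c, e
typing: ✓ — Int → Int
ordered: ✓, d, n, b, c, e, a once each; derivable with no W/C/E
linear: ✓, d, n, b, c, e, a: one use apiece
affine: ✓, no duplicate uses among d, n, b, c, e, a
relevant: ✓, d, n, b, c, e, a: all used, weakening unneeded
unrestricted: ✓, typability at Int → Int is all that's needed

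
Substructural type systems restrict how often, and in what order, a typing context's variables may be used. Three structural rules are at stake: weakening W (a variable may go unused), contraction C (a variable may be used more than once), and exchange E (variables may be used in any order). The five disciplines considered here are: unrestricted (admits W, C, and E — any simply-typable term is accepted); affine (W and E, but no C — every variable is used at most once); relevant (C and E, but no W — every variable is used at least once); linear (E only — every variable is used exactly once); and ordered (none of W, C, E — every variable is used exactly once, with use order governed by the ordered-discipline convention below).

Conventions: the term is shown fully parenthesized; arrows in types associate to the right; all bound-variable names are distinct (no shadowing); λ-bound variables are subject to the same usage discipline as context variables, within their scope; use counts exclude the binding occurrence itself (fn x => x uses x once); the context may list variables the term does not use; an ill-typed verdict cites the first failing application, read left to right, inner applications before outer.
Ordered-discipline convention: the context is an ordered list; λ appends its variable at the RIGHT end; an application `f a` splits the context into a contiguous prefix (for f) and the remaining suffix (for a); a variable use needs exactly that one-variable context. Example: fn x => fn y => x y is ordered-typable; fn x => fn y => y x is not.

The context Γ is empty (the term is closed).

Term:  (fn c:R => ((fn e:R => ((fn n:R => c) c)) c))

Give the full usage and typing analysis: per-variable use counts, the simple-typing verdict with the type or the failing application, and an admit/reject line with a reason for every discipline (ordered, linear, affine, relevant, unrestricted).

usage: c (λ-bound)=3; e (λ-bound)=0; n (λ-bound)=0
use order (left to right): c, c, c
typing: well-typed at R -> R
ordered: ✗ — c ×3 used more than once (contraction); needs weakening: e, n unused
linear: ✗ — c ×3 used more than once (contraction); needs weakening: e, n unused
affine: ✗ — c ×3 used more than once (contraction)
relevant: ✗ — needs weakening: e, n unused
unrestricted: ✓ — well-typed at R -> R; no restrictions here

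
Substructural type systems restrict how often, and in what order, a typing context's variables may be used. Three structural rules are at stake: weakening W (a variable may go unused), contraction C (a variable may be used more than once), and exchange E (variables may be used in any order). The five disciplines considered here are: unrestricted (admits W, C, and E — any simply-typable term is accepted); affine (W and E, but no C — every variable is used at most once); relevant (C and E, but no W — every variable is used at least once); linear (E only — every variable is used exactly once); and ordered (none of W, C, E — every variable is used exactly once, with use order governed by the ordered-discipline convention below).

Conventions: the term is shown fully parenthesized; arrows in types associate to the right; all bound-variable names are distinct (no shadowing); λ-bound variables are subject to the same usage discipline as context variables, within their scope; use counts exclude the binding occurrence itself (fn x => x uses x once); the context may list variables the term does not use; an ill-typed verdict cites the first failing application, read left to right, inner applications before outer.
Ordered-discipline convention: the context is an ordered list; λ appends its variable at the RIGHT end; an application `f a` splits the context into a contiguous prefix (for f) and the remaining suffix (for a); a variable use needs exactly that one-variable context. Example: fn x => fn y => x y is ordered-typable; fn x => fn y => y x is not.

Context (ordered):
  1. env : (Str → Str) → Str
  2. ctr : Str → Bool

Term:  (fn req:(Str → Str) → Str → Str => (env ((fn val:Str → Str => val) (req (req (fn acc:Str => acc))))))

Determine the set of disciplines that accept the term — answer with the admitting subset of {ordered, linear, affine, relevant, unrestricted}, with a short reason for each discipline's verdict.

accepted by: unrestricted
use counts: env=1; ctr=0; req [bound]=2; val [bound]=1; acc [bound]=1
uses in reading order: env, val, req, req, acc
typing: the term checks, with type ((Str → Str) → Str → Str) → Str
ordered: ✗, needs contraction — req ×2; needs weakening: ctr unused
linear: ✗, needs contraction — req ×2; needs weakening: ctr unused
affine: ✗, needs contraction — req ×2
relevant: ✗, needs weakening: ctr unused
unrestricted: ✓, simply typable at ((Str → Str) → Str → Str) → Str; W, C, E all held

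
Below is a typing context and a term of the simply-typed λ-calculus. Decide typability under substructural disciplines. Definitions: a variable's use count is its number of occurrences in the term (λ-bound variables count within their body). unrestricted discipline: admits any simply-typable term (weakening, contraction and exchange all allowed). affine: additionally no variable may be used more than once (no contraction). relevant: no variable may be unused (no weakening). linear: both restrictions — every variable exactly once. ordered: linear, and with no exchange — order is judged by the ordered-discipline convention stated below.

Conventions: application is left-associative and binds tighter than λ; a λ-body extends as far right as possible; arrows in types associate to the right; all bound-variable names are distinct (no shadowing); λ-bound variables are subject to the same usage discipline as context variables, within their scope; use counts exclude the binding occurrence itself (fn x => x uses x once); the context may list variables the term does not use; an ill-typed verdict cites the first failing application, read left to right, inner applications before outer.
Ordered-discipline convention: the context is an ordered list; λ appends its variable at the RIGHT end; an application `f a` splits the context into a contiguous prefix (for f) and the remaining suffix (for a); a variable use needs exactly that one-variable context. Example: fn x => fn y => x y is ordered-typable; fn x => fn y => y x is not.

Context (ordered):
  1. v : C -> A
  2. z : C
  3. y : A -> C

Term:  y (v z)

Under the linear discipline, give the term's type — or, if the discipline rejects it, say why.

term : C
variable uses: v: 1; z: 1; y: 1
left-to-right use order: y, v, z
typing: ✓ — C
per-discipline verdicts: ordered ✗, linear ✓, affine ✓, relevant ✓, unrestricted ✓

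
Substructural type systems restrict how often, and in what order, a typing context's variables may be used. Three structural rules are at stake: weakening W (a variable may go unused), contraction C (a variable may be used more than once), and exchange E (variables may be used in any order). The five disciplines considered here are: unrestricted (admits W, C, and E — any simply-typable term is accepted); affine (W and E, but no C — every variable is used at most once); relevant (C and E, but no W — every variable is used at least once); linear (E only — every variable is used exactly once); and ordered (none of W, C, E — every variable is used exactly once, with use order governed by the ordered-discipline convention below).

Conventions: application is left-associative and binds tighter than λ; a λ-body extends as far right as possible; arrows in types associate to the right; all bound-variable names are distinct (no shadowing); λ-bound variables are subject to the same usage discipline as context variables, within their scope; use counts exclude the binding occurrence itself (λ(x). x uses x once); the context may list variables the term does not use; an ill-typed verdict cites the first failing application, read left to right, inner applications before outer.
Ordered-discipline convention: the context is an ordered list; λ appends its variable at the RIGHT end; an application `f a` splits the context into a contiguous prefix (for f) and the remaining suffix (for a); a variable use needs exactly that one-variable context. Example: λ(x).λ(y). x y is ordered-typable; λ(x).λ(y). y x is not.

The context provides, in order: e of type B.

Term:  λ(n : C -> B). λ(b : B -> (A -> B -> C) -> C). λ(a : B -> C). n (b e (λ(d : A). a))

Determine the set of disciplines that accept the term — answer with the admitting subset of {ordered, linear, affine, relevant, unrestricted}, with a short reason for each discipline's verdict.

admitted by: affine, unrestricted
use counts: e: 1, n (λ-bound): 1, b (λ-bound): 1, a (λ-bound): 1, d (λ-bound): 0
use order (left to right): n, b, e, a
typing: well-typed at (C -> B) -> (B -> (A -> B -> C) -> C) -> (B -> C) -> B
ordered: ✗, d never used (weakening)
linear: ✗, d never used (weakening)
affine: ✓, none of e, n, b, a, d used more than once
relevant: ✗, d never used (weakening)
unrestricted: ✓, typability at (C -> B) -> (B -> (A -> B -> C) -> C) -> (B -> C) -> B is all that's needed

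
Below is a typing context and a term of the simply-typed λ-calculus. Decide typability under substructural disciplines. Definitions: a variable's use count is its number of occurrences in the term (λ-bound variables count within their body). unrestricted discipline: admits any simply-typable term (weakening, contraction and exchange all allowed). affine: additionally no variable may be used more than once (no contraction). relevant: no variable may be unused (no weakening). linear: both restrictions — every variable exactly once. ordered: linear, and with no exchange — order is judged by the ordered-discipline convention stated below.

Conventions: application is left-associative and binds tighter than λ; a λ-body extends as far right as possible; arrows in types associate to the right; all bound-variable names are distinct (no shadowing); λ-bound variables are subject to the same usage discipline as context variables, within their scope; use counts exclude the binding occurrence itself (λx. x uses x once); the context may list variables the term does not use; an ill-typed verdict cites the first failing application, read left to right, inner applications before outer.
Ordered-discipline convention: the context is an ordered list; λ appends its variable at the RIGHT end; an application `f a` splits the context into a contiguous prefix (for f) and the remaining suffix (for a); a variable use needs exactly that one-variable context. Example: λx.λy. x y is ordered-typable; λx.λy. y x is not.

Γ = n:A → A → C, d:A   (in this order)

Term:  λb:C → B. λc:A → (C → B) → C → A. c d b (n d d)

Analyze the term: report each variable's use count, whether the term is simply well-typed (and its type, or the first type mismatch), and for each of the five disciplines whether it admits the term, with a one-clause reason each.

counts: n=1; d=3; b [bound]=1; c [bound]=1
use order (left to right): c, d, b, n, d, d
typing: well-typed at (C → B) → (A → (C → B) → C → A) → A
ordered ✗ (d ×3 used more than once (contraction))
linear ✗ (d ×3 used more than once (contraction))
affine ✗ (d ×3 used more than once (contraction))
relevant ✓ (at least one use each (n, d, b, c))
unrestricted ✓ (typability at (C → B) → (A → (C → B) → C → A) → A is all that's needed)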